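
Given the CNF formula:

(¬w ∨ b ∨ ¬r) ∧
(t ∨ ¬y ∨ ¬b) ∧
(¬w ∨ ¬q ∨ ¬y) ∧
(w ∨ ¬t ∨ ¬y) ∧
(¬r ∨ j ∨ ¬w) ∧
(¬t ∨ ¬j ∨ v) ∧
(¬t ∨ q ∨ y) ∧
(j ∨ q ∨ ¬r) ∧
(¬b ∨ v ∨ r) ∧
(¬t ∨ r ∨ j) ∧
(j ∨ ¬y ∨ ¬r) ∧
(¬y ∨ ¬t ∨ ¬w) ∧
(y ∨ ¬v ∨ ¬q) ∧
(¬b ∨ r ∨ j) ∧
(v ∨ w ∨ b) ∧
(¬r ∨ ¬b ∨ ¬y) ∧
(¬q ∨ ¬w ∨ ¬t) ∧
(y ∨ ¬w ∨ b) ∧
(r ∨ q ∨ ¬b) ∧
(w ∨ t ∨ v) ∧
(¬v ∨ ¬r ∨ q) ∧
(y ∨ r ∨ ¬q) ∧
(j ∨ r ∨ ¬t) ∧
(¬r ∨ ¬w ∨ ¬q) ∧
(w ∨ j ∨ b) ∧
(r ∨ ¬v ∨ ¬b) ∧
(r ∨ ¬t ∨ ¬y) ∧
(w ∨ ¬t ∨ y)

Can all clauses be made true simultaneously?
Yes

Yes, the formula is satisfiable.

One satisfying assignment is: j=False, w=True, y=True, b=False, r=False, t=False, v=False, q=False

Verification: With this assignment, all 28 clauses evaluate to true.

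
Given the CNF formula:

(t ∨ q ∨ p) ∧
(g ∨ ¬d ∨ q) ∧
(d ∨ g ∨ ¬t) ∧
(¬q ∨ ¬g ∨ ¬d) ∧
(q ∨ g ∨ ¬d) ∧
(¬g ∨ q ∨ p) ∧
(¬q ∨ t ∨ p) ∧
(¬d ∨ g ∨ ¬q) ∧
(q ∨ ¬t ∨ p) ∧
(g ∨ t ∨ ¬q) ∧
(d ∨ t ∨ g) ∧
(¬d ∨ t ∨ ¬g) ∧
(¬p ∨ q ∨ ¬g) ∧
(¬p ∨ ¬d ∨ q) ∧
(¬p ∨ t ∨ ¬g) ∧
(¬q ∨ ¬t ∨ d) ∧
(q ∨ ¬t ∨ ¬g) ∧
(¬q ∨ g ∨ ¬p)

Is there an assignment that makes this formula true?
No

No, the formula is not satisfiable.

No assignment of truth values to the variables can make all 18 clauses true simultaneously.

The formula is UNSAT (unsatisfiable).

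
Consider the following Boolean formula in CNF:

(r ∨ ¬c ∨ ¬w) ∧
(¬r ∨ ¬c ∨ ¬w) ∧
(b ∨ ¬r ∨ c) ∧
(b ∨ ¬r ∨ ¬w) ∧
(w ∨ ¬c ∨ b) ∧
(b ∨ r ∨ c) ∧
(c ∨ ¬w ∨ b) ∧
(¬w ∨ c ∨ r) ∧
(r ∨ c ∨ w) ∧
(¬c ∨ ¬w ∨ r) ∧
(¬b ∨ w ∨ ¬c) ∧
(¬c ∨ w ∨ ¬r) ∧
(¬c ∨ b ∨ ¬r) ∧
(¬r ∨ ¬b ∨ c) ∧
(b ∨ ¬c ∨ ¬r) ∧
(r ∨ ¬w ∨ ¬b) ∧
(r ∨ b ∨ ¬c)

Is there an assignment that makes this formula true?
No

No, the formula is not satisfiable.

No assignment of truth values to the variables can make all 17 clauses true simultaneously.

The formula is UNSAT (unsatisfiable).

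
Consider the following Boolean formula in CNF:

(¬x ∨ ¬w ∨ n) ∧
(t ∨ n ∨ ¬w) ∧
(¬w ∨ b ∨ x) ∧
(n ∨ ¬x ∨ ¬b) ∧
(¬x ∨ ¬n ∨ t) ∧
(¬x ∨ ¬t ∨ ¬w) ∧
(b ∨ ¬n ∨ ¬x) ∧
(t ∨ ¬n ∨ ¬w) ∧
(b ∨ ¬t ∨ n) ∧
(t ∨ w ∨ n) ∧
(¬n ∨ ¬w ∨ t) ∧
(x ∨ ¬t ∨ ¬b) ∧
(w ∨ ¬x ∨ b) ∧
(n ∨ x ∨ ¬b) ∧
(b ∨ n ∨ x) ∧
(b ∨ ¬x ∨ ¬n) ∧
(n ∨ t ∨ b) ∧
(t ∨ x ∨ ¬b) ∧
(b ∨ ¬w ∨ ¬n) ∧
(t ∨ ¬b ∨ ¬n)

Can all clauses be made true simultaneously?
Yes

Yes, the formula is satisfiable.

One satisfying assignment is: w=False, b=True, x=True, t=True, n=True

Verification: With this assignment, all 20 clauses evaluate to true.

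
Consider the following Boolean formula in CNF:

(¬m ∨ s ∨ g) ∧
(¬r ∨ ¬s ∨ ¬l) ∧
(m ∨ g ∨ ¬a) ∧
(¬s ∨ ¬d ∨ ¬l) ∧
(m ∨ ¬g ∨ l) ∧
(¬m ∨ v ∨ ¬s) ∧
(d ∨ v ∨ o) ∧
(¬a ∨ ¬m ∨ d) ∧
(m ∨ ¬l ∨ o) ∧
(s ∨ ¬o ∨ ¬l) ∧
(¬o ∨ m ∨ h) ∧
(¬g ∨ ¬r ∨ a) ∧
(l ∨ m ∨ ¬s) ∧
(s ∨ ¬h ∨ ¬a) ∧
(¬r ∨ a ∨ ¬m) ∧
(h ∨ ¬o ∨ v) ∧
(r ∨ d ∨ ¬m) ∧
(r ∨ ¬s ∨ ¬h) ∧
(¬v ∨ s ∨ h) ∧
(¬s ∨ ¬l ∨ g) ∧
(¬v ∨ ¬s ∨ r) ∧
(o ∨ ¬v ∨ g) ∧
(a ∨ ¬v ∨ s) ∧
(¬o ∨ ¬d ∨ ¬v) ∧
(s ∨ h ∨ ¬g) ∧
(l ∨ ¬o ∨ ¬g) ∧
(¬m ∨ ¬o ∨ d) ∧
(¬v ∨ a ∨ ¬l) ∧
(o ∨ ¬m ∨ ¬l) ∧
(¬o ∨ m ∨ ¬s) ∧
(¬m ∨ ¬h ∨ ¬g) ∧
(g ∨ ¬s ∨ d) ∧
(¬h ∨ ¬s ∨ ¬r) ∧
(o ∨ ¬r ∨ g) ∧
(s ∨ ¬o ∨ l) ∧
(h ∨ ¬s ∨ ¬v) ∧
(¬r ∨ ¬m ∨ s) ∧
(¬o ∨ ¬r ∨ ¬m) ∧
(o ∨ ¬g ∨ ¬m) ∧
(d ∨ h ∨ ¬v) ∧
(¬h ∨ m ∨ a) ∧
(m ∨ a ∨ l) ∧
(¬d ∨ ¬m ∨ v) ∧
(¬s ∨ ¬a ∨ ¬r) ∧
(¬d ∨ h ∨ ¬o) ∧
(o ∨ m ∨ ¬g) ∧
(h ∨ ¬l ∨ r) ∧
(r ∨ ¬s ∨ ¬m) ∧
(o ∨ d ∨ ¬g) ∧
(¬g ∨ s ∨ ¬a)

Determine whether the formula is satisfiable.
No

No, the formula is not satisfiable.

No assignment of truth values to the variables can make all 50 clauses true simultaneously.

The formula is UNSAT (unsatisfiable).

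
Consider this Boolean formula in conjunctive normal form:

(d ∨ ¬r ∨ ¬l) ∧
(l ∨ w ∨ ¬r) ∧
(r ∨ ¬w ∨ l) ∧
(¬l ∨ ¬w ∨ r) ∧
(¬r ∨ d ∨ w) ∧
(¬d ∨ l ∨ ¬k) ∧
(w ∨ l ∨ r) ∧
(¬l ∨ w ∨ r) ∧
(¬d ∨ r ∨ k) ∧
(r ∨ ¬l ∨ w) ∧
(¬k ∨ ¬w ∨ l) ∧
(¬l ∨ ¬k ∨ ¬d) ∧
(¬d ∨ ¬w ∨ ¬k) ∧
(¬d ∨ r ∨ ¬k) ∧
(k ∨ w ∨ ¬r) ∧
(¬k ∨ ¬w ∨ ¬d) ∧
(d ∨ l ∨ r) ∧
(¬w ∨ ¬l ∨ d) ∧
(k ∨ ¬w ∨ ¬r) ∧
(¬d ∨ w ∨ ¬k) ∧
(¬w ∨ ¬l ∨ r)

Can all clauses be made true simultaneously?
No

No, the formula is not satisfiable.

No assignment of truth values to the variables can make all 21 clauses true simultaneously.

The formula is UNSAT (unsatisfiable).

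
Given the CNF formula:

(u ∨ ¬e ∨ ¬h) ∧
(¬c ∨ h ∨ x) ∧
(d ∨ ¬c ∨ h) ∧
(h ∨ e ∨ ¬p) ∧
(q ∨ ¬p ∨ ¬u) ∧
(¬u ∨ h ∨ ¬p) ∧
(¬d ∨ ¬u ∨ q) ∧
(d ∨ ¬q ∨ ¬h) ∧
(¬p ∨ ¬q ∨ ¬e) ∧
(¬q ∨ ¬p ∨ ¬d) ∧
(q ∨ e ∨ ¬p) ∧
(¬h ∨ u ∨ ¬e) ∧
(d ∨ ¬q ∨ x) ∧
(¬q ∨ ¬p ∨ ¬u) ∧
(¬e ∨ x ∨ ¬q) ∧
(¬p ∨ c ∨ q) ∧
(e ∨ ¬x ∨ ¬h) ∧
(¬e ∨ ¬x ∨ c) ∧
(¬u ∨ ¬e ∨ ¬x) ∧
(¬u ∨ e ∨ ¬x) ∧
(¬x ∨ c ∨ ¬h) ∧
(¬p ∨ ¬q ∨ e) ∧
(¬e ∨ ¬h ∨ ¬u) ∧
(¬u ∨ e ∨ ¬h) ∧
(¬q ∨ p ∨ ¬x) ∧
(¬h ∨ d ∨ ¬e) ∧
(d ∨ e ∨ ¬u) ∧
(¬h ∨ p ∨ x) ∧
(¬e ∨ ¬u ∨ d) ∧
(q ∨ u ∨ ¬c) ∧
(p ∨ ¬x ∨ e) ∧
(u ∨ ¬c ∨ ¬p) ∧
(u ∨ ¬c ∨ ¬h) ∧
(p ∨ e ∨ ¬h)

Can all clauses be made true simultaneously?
Yes

Yes, the formula is satisfiable.

One satisfying assignment is: h=False, c=False, x=False, q=False, e=False, d=False, u=False, p=False

Verification: With this assignment, all 34 clauses evaluate to true.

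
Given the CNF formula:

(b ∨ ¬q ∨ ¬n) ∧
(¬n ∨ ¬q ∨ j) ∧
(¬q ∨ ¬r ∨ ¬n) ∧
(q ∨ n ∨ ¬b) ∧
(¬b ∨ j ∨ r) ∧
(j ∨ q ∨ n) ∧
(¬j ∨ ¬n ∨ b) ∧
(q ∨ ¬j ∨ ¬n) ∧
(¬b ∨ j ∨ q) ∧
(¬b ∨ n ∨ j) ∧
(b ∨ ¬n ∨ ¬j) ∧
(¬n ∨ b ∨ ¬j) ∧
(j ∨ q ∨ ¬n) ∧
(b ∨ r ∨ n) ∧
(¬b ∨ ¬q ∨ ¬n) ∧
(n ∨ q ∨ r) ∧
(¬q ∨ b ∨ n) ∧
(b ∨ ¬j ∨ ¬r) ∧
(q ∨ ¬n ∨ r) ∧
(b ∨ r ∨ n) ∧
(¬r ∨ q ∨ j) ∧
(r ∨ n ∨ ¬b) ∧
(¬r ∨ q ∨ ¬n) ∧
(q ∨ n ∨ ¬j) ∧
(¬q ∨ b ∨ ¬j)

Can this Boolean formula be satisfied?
Yes

Yes, the formula is satisfiable.

One satisfying assignment is: j=True, q=True, n=False, b=True, r=True

Verification: With this assignment, all 25 clauses evaluate to true.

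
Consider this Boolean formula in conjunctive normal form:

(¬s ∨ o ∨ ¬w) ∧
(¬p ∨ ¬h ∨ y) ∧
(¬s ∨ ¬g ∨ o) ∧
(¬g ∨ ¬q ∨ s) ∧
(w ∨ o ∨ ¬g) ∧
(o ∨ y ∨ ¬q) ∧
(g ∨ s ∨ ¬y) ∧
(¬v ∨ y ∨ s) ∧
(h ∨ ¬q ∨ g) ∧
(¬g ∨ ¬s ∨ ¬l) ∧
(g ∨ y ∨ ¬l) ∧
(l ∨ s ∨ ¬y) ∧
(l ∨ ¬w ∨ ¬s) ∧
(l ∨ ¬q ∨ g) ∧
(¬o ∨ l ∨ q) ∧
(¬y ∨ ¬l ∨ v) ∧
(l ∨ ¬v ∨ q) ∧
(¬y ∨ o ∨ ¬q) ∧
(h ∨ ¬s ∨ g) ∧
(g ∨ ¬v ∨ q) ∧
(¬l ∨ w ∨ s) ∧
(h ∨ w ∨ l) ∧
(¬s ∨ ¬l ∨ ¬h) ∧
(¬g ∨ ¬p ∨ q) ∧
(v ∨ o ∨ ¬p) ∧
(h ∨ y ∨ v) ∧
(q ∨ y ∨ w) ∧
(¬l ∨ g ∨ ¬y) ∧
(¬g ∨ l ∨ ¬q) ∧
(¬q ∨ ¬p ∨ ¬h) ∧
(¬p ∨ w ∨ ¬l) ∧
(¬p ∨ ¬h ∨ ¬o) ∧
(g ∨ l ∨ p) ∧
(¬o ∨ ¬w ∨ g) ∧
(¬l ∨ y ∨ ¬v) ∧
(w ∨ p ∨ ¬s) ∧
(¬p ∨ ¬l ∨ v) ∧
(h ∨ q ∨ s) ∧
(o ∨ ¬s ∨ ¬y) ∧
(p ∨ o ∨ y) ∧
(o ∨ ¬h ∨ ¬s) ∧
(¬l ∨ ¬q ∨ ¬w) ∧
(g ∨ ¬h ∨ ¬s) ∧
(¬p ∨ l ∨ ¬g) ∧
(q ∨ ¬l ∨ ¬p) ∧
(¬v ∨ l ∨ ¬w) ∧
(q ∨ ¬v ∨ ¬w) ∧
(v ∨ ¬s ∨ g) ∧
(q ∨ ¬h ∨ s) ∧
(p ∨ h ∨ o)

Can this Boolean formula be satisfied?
No

No, the formula is not satisfiable.

No assignment of truth values to the variables can make all 50 clauses true simultaneously.

The formula is UNSAT (unsatisfiable).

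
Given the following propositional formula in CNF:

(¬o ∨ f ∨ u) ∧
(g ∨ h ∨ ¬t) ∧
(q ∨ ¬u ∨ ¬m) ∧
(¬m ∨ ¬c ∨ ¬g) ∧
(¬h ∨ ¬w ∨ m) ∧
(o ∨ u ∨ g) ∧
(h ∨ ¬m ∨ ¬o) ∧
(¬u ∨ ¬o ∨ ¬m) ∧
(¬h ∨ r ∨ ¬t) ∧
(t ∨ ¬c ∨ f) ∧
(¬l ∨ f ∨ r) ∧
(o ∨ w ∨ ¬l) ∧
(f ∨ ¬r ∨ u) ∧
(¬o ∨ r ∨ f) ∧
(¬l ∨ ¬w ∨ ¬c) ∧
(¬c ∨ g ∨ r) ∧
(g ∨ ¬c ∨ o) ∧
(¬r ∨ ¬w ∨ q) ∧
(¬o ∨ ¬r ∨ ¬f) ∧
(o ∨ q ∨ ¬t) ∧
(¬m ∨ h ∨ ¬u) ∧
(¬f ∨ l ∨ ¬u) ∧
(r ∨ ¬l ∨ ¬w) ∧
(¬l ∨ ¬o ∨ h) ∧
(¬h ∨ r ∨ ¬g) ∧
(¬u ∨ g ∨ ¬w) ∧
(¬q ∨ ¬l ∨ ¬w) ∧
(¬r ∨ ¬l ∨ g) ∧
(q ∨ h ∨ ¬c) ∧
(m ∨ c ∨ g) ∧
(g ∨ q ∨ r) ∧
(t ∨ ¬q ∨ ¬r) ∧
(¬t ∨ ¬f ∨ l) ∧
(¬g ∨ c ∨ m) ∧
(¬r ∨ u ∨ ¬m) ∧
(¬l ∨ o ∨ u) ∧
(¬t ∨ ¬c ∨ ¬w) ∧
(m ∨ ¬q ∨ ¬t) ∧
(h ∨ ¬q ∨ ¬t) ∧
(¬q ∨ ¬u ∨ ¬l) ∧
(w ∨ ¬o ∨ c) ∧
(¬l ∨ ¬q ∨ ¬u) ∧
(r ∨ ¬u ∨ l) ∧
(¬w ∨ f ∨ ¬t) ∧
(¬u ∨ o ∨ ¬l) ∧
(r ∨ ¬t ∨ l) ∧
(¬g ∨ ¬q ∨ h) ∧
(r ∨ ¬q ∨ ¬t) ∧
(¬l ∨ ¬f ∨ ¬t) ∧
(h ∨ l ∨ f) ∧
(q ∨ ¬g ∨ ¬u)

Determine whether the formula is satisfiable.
Yes

Yes, the formula is satisfiable.

One satisfying assignment is: t=False, g=True, u=False, m=True, o=False, f=True, h=False, l=False, q=False, c=False, r=False, w=False

Verification: With this assignment, all 51 clauses evaluate to true.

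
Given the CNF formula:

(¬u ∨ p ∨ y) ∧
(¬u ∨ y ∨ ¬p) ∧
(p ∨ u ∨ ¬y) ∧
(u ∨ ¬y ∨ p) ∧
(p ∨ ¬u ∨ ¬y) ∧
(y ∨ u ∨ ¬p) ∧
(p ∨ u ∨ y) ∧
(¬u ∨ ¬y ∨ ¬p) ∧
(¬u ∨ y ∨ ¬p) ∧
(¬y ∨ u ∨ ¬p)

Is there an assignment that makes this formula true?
No

No, the formula is not satisfiable.

No assignment of truth values to the variables can make all 10 clauses true simultaneously.

The formula is UNSAT (unsatisfiable).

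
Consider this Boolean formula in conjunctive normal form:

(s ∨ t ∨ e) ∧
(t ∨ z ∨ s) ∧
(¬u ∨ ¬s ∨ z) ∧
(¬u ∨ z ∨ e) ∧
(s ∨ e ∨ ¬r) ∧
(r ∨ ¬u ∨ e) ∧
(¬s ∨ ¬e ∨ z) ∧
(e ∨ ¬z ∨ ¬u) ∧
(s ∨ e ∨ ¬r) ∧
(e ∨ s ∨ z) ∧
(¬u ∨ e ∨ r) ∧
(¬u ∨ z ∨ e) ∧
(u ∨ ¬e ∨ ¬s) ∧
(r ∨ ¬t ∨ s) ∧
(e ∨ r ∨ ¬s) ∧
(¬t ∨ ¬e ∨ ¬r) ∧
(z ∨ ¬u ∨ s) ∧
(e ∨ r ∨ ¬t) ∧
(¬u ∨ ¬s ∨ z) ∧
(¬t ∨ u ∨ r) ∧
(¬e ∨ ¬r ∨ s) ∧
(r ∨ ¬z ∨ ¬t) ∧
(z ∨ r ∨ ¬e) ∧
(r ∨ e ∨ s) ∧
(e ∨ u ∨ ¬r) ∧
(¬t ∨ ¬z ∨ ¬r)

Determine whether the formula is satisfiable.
Yes

Yes, the formula is satisfiable.

One satisfying assignment is: z=True, s=False, u=False, t=False, r=False, e=True

Verification: With this assignment, all 26 clauses evaluate to true.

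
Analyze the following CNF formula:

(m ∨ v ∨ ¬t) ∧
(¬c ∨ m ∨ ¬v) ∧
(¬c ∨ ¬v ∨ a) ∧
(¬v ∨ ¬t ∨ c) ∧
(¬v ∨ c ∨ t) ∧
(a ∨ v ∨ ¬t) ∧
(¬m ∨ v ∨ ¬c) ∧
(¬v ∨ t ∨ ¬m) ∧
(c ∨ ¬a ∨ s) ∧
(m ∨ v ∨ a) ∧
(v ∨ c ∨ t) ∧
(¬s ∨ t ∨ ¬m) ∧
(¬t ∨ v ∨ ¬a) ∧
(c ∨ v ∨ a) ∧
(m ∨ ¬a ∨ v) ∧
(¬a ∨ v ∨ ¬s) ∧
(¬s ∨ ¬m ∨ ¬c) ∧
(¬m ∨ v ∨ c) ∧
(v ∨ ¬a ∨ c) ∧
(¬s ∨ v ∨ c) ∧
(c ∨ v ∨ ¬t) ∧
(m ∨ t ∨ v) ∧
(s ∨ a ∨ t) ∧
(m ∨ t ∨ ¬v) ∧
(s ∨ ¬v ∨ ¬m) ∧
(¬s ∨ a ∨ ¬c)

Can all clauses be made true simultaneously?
No

No, the formula is not satisfiable.

No assignment of truth values to the variables can make all 26 clauses true simultaneously.

The formula is UNSAT (unsatisfiable).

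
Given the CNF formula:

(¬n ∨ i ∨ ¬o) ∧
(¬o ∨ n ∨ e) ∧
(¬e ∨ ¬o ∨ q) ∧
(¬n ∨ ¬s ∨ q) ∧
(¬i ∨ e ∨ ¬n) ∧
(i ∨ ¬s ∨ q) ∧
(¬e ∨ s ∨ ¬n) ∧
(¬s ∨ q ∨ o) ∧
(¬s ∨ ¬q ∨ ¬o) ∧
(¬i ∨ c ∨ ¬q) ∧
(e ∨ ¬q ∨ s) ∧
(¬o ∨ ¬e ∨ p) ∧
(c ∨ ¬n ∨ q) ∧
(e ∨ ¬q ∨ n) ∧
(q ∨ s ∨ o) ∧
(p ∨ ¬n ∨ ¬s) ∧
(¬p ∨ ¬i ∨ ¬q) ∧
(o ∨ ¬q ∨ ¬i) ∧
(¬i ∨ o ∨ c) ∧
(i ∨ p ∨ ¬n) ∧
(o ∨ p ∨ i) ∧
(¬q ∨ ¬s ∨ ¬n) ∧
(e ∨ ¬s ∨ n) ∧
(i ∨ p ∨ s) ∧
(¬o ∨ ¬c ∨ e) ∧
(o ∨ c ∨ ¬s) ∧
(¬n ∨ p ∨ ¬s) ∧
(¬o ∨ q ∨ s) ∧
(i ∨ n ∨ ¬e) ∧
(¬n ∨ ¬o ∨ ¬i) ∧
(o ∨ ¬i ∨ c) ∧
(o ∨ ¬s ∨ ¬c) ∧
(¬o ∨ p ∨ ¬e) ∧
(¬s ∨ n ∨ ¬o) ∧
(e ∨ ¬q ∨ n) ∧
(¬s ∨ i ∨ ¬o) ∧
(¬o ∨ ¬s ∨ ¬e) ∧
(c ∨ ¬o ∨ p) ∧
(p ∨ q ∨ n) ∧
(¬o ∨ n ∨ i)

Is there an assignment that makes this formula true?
No

No, the formula is not satisfiable.

No assignment of truth values to the variables can make all 40 clauses true simultaneously.

The formula is UNSAT (unsatisfiable).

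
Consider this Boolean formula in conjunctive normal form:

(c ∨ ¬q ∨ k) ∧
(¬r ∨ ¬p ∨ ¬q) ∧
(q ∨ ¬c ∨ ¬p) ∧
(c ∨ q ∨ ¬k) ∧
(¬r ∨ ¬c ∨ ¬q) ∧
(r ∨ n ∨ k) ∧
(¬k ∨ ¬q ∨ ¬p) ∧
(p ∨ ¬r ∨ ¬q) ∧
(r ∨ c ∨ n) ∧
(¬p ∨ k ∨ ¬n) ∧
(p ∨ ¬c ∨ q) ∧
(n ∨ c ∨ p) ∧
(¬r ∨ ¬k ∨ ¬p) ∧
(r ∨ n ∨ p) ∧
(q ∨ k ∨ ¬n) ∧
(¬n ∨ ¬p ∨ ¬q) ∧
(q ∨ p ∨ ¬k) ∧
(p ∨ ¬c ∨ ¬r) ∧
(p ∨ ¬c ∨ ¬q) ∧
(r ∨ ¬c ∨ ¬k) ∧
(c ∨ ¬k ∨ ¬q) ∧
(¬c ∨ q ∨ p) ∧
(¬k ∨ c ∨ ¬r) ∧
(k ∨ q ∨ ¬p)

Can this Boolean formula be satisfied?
No

No, the formula is not satisfiable.

No assignment of truth values to the variables can make all 24 clauses true simultaneously.

The formula is UNSAT (unsatisfiable).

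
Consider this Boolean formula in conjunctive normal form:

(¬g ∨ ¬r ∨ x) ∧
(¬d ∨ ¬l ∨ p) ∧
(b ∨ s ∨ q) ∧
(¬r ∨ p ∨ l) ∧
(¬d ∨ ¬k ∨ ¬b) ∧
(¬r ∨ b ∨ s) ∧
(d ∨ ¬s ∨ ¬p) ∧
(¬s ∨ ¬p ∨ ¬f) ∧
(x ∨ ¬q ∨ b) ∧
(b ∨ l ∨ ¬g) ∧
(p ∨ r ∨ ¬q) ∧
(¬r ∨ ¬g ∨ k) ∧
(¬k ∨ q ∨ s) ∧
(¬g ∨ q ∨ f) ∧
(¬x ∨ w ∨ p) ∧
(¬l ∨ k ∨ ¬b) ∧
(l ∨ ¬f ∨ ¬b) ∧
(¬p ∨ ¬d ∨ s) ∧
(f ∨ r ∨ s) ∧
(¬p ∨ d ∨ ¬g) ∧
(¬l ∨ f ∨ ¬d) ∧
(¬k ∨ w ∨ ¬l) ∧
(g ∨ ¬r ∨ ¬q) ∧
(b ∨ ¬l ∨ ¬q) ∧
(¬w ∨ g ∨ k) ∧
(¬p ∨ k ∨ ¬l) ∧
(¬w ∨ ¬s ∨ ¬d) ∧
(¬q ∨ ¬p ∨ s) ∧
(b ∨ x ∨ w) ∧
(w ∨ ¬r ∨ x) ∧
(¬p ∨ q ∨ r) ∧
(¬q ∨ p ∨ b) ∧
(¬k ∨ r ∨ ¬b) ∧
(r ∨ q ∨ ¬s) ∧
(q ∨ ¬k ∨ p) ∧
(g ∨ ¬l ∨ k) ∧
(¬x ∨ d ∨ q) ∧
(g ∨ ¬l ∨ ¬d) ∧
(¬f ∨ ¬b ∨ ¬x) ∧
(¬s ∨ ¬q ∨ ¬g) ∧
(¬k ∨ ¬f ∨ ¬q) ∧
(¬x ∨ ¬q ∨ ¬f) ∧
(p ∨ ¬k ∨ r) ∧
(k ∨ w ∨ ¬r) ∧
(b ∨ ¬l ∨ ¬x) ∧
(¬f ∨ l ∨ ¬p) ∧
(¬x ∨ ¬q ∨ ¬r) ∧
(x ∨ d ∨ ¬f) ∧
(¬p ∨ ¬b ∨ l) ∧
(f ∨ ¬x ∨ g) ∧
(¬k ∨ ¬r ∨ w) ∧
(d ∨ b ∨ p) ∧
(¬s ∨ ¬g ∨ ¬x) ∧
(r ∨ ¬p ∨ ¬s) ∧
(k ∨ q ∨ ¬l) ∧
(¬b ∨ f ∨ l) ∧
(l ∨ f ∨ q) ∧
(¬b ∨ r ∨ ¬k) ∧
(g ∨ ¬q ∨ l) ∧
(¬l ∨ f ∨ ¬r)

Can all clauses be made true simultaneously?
No

No, the formula is not satisfiable.

No assignment of truth values to the variables can make all 60 clauses true simultaneously.

The formula is UNSAT (unsatisfiable).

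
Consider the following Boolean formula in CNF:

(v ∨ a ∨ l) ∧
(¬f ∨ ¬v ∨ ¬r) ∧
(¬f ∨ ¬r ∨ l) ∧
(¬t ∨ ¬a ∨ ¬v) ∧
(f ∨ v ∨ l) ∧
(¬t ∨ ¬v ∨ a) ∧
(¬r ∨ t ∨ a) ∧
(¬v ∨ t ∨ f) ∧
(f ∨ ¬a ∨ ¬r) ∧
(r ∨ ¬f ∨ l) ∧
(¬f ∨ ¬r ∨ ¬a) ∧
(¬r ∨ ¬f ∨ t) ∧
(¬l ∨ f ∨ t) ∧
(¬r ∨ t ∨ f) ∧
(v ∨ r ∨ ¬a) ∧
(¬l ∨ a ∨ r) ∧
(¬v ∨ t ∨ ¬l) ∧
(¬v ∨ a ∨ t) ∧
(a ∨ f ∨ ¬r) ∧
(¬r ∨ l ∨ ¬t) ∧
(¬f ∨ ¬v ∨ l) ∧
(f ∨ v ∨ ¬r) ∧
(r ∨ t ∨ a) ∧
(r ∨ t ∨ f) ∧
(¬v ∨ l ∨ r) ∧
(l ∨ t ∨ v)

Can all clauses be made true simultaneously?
Yes

Yes, the formula is satisfiable.

One satisfying assignment is: f=True, l=True, v=False, t=True, a=False, r=True

Verification: With this assignment, all 26 clauses evaluate to true.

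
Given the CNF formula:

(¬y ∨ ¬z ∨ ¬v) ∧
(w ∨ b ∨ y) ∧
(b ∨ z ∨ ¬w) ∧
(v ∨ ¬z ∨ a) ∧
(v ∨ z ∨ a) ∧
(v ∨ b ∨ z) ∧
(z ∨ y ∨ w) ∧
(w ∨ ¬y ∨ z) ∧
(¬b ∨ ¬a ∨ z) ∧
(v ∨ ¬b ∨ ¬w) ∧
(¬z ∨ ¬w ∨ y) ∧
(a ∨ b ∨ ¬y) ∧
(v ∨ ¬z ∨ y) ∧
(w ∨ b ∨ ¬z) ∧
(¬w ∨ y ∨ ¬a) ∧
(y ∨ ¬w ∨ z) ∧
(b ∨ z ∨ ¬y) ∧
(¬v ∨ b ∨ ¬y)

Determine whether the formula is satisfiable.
Yes

Yes, the formula is satisfiable.

One satisfying assignment is: a=False, v=True, w=False, z=True, y=False, b=True

Verification: With this assignment, all 18 clauses evaluate to true.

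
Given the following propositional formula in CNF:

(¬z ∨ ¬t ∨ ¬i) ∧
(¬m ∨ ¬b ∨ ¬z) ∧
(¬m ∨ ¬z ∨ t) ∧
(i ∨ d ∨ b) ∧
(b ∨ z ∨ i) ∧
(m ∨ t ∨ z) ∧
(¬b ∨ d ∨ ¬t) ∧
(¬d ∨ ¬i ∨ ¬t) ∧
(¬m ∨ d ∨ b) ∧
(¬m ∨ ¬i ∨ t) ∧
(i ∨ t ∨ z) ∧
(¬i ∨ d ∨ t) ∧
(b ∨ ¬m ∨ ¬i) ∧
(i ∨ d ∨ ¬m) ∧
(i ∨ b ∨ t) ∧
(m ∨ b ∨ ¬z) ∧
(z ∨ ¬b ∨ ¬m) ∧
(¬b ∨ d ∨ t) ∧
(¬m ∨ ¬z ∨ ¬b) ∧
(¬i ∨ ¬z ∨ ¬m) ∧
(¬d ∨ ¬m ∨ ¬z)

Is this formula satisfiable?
Yes

Yes, the formula is satisfiable.

One satisfying assignment is: d=False, t=True, m=False, z=False, b=False, i=True

Verification: With this assignment, all 21 clauses evaluate to true.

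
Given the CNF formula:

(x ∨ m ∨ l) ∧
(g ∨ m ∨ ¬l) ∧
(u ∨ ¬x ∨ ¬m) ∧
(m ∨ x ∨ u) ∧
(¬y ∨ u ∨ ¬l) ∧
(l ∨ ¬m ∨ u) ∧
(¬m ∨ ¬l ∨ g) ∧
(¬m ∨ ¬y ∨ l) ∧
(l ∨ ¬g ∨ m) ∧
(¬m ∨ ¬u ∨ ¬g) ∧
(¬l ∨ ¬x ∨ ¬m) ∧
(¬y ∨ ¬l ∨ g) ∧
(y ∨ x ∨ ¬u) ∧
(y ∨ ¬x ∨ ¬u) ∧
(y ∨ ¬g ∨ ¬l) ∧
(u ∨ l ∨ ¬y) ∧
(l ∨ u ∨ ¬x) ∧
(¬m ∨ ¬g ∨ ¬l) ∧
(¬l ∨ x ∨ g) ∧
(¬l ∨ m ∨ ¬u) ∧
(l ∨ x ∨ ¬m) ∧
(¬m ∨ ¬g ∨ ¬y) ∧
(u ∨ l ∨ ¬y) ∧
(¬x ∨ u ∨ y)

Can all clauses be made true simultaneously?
Yes

Yes, the formula is satisfiable.

One satisfying assignment is: g=False, m=False, y=True, x=True, u=True, l=False

Verification: With this assignment, all 24 clauses evaluate to true.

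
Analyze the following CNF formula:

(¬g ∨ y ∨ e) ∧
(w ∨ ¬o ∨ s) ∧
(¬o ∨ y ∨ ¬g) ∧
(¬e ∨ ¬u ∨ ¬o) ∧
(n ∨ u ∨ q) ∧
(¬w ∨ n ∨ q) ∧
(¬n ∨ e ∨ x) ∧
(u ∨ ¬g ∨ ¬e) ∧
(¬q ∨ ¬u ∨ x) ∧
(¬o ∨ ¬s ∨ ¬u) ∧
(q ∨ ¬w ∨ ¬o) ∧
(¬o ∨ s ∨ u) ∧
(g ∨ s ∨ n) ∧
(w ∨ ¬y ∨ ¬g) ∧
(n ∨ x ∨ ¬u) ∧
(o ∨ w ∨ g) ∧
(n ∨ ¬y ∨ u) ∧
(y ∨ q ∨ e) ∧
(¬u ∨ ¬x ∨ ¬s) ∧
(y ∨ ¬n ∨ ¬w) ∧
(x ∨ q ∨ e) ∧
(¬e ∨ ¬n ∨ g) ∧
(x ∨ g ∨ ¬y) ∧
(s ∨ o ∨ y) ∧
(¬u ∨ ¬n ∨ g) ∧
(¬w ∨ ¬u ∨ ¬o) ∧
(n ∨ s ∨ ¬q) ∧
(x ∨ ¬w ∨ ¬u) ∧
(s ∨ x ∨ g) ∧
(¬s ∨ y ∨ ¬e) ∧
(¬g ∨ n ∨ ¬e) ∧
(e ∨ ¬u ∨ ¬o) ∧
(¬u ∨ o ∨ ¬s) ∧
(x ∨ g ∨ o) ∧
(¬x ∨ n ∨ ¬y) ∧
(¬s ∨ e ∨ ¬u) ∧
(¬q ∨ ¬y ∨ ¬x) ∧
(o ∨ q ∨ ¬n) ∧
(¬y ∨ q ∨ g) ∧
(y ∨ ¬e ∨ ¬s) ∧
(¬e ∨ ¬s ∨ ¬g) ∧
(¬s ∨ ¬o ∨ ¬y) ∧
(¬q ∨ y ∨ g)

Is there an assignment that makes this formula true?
No

No, the formula is not satisfiable.

No assignment of truth values to the variables can make all 43 clauses true simultaneously.

The formula is UNSAT (unsatisfiable).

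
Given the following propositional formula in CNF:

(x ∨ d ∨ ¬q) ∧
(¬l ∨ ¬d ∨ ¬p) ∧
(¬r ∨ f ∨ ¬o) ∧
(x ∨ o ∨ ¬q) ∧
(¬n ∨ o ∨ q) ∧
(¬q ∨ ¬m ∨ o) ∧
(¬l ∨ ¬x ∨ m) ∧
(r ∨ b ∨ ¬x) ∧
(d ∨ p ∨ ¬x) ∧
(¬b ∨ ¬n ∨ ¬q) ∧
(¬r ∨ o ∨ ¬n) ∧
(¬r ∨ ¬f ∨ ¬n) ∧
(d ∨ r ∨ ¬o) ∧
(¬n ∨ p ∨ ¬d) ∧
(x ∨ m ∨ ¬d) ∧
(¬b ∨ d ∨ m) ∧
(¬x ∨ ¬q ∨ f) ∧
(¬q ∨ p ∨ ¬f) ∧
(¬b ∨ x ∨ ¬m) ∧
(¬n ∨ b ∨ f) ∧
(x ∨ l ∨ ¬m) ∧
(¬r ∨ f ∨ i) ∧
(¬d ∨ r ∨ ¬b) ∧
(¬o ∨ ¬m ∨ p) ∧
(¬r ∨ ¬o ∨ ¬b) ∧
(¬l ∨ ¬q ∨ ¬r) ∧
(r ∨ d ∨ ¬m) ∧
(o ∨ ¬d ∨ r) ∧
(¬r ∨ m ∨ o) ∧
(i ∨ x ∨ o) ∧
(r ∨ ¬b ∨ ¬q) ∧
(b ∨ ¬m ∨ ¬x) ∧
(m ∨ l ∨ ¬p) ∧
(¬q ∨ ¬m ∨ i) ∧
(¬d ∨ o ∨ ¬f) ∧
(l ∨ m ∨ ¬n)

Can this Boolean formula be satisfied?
Yes

Yes, the formula is satisfiable.

One satisfying assignment is: n=False, i=False, q=False, o=True, m=False, l=False, r=True, f=True, x=True, p=False, d=True, b=False

Verification: With this assignment, all 36 clauses evaluate to true.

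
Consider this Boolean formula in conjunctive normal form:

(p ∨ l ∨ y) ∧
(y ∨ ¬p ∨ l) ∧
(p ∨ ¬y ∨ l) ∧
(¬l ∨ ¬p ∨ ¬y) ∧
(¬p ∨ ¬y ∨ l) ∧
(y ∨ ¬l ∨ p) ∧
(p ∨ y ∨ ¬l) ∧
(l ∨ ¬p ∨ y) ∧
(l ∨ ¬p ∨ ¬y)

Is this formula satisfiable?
Yes

Yes, the formula is satisfiable.

One satisfying assignment is: y=True, p=False, l=True

Verification: With this assignment, all 9 clauses evaluate to true.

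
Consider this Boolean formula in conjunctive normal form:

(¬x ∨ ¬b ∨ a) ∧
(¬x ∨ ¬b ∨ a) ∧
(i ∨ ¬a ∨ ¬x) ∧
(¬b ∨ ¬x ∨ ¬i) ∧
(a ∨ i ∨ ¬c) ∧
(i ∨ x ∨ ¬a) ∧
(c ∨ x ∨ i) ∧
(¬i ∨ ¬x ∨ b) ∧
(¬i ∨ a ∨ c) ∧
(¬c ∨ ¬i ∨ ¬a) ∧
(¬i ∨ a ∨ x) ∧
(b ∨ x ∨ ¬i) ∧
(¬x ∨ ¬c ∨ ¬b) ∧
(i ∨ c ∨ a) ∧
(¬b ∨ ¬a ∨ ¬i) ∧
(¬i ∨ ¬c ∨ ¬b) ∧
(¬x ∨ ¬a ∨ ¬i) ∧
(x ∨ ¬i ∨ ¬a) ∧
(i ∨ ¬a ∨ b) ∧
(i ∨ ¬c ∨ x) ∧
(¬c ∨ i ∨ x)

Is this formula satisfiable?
No

No, the formula is not satisfiable.

No assignment of truth values to the variables can make all 21 clauses true simultaneously.

The formula is UNSAT (unsatisfiable).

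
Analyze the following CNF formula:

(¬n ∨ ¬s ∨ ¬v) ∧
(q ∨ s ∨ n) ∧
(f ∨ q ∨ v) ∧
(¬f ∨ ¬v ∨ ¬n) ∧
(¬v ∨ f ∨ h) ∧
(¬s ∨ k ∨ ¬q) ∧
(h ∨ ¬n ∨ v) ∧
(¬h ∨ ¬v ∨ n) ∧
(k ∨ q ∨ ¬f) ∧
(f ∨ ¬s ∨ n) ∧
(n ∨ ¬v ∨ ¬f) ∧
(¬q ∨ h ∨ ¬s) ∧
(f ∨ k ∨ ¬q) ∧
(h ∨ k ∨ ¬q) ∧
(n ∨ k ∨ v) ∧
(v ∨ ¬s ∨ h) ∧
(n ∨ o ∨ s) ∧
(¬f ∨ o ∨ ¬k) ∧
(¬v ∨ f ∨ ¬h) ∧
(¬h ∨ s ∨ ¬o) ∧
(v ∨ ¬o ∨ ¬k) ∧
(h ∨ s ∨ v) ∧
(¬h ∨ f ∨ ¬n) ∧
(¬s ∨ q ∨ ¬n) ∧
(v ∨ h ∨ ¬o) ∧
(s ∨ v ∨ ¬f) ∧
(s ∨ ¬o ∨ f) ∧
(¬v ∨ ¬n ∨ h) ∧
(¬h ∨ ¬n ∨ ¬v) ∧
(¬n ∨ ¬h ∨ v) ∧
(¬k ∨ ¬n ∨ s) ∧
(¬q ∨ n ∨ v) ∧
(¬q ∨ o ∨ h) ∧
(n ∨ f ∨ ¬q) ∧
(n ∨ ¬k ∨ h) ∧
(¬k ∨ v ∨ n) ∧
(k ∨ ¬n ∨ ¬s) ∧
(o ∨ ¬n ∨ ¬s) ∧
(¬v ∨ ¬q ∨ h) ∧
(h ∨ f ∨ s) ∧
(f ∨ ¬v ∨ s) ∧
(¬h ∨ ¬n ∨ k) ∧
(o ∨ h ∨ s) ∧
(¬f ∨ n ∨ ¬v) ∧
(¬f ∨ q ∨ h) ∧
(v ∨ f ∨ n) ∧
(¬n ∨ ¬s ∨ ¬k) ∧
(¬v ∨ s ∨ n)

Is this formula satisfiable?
No

No, the formula is not satisfiable.

No assignment of truth values to the variables can make all 48 clauses true simultaneously.

The formula is UNSAT (unsatisfiable).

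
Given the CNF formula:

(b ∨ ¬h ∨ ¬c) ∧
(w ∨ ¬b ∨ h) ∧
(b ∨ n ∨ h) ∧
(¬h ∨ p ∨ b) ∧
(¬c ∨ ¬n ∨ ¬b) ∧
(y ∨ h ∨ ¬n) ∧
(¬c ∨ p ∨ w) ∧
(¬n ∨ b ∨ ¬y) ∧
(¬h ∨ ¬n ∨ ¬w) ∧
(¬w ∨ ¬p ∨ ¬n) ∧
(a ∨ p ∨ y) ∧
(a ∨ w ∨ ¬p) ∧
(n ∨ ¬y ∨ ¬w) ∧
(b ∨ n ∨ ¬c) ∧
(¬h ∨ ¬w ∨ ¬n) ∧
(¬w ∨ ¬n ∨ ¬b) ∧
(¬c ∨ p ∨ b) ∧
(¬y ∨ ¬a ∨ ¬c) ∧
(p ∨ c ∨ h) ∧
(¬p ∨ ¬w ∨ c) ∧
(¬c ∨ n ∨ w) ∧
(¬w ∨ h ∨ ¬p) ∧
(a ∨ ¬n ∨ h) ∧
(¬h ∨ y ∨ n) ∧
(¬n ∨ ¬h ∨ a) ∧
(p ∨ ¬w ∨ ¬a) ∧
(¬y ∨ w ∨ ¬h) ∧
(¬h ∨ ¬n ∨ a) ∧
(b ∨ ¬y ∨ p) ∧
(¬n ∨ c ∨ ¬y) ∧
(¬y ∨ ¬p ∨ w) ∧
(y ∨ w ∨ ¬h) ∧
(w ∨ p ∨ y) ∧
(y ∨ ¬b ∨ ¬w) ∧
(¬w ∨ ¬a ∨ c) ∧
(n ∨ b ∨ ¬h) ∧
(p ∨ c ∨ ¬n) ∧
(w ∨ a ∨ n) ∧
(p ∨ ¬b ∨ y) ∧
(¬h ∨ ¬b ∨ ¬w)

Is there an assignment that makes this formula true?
No

No, the formula is not satisfiable.

No assignment of truth values to the variables can make all 40 clauses true simultaneously.

The formula is UNSAT (unsatisfiable).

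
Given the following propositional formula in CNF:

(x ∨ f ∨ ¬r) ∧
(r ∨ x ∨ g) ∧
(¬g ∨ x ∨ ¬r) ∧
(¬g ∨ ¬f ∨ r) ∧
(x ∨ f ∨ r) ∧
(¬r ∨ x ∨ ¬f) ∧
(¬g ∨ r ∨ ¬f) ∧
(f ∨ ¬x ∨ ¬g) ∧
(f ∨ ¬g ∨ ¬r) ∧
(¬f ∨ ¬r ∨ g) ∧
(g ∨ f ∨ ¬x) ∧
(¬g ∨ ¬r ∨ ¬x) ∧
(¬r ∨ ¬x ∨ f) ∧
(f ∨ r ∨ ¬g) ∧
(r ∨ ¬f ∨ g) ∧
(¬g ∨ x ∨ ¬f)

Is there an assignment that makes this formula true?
No

No, the formula is not satisfiable.

No assignment of truth values to the variables can make all 16 clauses true simultaneously.

The formula is UNSAT (unsatisfiable).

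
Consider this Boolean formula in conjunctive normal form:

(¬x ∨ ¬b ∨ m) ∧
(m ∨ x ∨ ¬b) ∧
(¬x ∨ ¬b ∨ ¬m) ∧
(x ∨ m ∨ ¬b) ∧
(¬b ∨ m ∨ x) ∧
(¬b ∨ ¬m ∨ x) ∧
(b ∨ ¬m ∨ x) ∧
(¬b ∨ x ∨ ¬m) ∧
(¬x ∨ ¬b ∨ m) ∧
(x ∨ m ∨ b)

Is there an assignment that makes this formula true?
Yes

Yes, the formula is satisfiable.

One satisfying assignment is: b=False, m=True, x=True

Verification: With this assignment, all 10 clauses evaluate to true.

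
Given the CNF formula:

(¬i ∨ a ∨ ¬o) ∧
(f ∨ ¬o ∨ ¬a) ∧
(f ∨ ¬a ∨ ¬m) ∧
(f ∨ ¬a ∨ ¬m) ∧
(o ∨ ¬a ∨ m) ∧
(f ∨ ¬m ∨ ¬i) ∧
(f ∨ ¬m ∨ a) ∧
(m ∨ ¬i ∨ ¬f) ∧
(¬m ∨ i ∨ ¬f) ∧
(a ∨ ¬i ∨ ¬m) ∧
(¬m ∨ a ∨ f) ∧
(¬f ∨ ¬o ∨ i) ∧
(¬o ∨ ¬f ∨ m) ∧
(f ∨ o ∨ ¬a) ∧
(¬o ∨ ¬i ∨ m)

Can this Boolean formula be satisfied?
Yes

Yes, the formula is satisfiable.

One satisfying assignment is: a=False, f=False, i=False, o=False, m=False

Verification: With this assignment, all 15 clauses evaluate to true.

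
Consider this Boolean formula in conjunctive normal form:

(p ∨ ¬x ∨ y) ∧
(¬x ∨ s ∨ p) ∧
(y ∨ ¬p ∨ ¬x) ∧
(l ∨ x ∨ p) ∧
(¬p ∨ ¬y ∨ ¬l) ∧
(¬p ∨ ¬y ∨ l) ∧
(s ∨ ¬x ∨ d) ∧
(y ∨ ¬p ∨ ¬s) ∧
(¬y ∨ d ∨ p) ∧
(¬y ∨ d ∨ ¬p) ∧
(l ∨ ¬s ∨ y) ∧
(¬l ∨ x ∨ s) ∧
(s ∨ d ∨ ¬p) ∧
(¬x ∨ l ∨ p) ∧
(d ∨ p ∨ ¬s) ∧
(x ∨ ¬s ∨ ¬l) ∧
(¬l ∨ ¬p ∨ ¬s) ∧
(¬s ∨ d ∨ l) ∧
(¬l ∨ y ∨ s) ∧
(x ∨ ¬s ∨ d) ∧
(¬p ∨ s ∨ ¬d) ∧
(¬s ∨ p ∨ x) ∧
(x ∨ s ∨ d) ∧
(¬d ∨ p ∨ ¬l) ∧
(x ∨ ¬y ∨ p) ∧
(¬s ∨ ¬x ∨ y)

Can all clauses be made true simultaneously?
No

No, the formula is not satisfiable.

No assignment of truth values to the variables can make all 26 clauses true simultaneously.

The formula is UNSAT (unsatisfiable).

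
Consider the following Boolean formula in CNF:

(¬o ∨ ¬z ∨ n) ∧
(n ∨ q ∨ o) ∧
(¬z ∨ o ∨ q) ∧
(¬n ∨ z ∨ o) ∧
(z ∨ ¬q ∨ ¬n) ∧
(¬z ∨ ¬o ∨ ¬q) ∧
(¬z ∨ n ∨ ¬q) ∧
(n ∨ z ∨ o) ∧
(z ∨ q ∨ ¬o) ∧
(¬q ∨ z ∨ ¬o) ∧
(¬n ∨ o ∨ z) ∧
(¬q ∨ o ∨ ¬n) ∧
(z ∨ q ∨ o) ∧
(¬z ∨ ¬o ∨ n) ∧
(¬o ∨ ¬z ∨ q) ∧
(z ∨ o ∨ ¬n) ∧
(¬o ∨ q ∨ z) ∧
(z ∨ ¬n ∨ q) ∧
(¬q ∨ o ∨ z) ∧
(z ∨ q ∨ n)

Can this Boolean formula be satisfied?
No

No, the formula is not satisfiable.

No assignment of truth values to the variables can make all 20 clauses true simultaneously.

The formula is UNSAT (unsatisfiable).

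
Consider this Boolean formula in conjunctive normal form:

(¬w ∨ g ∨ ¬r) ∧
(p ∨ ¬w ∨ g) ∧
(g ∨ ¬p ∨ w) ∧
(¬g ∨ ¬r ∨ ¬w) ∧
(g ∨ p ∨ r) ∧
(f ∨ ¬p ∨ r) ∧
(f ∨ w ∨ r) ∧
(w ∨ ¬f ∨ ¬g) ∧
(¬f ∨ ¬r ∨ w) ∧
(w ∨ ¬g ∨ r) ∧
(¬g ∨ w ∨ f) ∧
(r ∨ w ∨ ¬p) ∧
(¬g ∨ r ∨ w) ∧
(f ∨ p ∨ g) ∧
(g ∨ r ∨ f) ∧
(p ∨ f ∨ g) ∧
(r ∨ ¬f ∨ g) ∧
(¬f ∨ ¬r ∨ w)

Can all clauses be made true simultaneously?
Yes

Yes, the formula is satisfiable.

One satisfying assignment is: r=False, g=True, w=True, f=True, p=False

Verification: With this assignment, all 18 clauses evaluate to true.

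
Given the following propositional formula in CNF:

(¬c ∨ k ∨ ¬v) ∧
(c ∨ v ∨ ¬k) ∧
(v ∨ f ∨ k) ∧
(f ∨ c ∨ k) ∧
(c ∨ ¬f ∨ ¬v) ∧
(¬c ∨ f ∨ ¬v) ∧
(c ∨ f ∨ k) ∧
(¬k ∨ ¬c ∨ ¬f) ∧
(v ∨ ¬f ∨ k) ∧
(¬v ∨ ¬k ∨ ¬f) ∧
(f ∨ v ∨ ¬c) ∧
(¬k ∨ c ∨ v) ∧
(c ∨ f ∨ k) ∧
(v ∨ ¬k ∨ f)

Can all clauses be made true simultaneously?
Yes

Yes, the formula is satisfiable.

One satisfying assignment is: v=True, f=False, c=False, k=True

Verification: With this assignment, all 14 clauses evaluate to true.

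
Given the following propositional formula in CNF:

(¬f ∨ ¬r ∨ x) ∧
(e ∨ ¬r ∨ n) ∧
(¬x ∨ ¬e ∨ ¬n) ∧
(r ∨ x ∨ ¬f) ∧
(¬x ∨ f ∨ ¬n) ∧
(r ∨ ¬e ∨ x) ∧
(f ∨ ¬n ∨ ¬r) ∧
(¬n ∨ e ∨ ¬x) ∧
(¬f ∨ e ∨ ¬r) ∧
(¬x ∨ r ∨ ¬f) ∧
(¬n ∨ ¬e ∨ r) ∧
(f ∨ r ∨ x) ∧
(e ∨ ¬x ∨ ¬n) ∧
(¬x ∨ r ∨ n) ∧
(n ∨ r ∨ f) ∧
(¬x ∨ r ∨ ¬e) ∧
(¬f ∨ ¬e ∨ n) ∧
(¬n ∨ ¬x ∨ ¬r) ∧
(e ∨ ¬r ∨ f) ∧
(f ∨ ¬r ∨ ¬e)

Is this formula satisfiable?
No

No, the formula is not satisfiable.

No assignment of truth values to the variables can make all 20 clauses true simultaneously.

The formula is UNSAT (unsatisfiable).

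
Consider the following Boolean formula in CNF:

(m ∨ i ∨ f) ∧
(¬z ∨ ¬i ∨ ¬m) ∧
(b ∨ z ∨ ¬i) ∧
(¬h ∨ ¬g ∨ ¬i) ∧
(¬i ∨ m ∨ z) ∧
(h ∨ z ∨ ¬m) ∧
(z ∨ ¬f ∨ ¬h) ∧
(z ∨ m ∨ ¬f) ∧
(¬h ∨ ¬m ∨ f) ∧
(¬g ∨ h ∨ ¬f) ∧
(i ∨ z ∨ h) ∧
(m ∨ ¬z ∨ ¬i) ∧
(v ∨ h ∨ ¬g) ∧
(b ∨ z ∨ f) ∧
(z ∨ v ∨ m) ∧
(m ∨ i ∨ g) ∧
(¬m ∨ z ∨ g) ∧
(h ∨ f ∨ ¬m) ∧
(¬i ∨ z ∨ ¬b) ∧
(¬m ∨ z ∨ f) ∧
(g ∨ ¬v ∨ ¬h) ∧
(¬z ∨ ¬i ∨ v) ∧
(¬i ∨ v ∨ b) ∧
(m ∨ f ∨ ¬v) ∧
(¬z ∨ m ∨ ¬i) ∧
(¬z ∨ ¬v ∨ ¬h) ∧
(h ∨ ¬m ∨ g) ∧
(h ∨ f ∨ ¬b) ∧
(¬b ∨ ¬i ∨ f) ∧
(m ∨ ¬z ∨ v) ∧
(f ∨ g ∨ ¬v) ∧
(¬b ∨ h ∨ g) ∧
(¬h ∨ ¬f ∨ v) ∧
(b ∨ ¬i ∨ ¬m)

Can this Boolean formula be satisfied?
No

No, the formula is not satisfiable.

No assignment of truth values to the variables can make all 34 clauses true simultaneously.

The formula is UNSAT (unsatisfiable).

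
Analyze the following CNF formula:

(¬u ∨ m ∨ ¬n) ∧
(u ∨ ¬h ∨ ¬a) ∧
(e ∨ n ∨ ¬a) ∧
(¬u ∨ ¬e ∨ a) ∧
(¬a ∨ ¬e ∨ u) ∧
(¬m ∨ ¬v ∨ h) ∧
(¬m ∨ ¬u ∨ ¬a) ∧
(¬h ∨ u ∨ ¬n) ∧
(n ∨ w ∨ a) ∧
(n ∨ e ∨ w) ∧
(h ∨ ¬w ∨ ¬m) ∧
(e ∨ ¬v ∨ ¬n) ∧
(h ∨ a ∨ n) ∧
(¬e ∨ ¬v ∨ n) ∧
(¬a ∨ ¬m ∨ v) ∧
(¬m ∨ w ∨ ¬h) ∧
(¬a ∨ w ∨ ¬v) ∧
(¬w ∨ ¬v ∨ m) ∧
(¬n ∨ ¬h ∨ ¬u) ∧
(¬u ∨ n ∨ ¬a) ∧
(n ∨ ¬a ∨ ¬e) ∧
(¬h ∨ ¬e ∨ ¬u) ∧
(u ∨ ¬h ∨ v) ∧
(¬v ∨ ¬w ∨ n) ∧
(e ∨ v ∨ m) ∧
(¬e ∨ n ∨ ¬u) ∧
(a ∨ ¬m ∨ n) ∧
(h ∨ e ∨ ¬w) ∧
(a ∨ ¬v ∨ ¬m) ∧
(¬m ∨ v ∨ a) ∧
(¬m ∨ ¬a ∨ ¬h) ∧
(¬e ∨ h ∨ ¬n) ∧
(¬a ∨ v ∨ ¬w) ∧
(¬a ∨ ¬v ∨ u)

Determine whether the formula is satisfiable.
No

No, the formula is not satisfiable.

No assignment of truth values to the variables can make all 34 clauses true simultaneously.

The formula is UNSAT (unsatisfiable).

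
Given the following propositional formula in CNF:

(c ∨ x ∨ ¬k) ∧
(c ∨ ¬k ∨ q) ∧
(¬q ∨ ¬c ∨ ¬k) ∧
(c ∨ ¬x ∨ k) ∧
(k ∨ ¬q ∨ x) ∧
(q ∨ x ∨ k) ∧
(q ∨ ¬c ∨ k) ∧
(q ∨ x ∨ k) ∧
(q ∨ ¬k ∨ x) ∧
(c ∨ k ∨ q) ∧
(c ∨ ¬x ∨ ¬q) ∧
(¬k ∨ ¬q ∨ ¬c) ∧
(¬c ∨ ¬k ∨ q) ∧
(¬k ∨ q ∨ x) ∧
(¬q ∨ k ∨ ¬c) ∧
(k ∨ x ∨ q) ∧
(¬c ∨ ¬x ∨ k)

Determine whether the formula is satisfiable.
No

No, the formula is not satisfiable.

No assignment of truth values to the variables can make all 17 clauses true simultaneously.

The formula is UNSAT (unsatisfiable).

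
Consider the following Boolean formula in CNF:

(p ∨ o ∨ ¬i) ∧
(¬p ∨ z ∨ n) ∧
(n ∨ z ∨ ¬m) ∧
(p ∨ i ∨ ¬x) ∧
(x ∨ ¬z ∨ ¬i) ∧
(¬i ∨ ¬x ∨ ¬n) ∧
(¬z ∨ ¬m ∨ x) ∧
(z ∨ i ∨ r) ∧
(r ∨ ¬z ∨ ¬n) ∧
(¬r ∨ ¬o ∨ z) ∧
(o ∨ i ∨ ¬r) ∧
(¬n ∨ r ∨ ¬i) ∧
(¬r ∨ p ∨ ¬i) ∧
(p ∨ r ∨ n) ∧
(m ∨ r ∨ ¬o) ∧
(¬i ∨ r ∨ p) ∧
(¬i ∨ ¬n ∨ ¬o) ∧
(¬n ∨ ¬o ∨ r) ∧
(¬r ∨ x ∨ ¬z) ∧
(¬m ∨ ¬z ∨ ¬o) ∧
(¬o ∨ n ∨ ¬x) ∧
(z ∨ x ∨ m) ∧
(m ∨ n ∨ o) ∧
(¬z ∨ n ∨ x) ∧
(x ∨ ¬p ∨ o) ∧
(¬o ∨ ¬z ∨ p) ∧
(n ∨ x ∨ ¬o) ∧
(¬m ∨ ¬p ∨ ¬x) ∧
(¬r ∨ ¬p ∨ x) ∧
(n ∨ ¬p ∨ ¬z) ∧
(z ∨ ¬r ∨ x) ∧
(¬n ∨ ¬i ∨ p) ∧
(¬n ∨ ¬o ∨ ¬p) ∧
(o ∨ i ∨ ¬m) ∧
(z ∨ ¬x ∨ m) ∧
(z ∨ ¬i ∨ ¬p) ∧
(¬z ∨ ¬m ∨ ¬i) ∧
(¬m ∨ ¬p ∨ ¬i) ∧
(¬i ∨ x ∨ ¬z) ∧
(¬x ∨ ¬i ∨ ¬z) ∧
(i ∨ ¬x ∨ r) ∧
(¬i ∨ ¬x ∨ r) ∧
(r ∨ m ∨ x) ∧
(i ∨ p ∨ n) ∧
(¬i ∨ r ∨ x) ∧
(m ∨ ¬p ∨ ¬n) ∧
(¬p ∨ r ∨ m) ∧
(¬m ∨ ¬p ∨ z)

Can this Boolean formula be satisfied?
No

No, the formula is not satisfiable.

No assignment of truth values to the variables can make all 48 clauses true simultaneously.

The formula is UNSAT (unsatisfiable).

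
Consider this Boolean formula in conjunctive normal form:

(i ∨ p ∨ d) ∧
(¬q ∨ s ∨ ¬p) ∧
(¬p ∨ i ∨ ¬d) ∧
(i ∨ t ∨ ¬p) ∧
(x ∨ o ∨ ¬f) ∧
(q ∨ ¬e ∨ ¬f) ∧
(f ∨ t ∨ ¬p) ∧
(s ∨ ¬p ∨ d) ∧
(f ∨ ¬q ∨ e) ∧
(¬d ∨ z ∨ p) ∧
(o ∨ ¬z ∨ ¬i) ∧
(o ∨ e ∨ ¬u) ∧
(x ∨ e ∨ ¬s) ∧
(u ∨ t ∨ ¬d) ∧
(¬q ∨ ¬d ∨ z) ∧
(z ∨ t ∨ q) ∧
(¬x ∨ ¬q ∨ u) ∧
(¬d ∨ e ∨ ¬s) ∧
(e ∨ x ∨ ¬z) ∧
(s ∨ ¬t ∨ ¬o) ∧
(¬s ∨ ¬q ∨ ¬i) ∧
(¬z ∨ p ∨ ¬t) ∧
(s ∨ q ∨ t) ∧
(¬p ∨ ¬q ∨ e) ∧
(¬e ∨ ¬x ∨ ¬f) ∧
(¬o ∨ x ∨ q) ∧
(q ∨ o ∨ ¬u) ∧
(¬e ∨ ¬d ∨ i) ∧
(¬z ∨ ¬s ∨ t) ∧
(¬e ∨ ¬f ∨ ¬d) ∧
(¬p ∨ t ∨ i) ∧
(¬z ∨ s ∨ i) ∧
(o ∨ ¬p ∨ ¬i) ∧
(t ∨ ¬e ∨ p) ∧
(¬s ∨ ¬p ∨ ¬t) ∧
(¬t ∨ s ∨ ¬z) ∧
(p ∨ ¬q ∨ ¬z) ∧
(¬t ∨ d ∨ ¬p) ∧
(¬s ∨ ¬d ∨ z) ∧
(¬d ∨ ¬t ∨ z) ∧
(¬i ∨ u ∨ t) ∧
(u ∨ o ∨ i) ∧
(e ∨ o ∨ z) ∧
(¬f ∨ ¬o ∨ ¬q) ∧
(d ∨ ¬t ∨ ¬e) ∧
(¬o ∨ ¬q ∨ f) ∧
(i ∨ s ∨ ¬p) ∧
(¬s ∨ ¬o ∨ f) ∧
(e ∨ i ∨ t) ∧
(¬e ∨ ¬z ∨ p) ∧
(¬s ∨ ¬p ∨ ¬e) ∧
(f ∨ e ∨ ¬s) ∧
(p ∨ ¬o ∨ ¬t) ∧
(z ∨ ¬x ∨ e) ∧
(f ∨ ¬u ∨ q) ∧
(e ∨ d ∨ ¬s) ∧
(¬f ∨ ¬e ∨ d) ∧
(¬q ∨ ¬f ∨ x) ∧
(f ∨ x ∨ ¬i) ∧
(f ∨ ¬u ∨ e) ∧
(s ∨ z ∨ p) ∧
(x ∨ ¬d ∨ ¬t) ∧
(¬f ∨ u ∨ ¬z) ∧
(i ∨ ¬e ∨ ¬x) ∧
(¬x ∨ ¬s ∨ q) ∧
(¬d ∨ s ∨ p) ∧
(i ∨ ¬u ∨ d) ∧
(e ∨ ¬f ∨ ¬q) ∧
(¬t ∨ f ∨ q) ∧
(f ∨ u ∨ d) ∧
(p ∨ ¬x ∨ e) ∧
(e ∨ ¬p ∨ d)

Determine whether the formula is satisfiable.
No

No, the formula is not satisfiable.

No assignment of truth values to the variables can make all 72 clauses true simultaneously.

The formula is UNSAT (unsatisfiable).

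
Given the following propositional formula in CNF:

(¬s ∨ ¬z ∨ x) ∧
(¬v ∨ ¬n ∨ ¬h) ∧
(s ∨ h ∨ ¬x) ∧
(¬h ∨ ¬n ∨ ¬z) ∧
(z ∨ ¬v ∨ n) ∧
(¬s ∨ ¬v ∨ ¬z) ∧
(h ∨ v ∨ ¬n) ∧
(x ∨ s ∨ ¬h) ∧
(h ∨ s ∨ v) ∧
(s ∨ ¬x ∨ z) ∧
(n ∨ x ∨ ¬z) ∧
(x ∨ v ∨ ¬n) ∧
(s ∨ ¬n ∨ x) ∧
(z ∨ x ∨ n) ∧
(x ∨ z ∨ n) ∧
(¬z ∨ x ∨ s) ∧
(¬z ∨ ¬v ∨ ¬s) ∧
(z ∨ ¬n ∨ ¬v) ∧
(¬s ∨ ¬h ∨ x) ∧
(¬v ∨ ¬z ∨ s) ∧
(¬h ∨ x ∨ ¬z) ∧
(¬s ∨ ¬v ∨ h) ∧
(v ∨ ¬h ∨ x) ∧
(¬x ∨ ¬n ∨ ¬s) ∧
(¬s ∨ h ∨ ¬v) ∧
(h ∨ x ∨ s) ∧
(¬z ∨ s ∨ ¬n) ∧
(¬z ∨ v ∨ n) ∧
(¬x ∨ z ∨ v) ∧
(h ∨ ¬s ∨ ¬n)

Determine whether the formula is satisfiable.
No

No, the formula is not satisfiable.

No assignment of truth values to the variables can make all 30 clauses true simultaneously.

The formula is UNSAT (unsatisfiable).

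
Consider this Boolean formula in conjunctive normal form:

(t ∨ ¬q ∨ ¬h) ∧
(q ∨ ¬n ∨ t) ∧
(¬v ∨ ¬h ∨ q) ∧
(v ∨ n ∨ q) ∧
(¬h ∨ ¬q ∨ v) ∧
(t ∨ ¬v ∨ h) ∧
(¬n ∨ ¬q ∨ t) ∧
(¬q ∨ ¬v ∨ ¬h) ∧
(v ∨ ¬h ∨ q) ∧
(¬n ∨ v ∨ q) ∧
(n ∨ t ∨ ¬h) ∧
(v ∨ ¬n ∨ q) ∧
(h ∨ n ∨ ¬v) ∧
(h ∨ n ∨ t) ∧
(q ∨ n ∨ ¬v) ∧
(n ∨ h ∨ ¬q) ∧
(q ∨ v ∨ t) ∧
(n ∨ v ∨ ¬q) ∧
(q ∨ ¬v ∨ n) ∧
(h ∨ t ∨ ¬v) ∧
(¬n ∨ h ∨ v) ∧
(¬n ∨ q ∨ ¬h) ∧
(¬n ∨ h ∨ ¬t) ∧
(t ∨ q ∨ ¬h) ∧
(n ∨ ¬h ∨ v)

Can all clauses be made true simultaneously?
No

No, the formula is not satisfiable.

No assignment of truth values to the variables can make all 25 clauses true simultaneously.

The formula is UNSAT (unsatisfiable).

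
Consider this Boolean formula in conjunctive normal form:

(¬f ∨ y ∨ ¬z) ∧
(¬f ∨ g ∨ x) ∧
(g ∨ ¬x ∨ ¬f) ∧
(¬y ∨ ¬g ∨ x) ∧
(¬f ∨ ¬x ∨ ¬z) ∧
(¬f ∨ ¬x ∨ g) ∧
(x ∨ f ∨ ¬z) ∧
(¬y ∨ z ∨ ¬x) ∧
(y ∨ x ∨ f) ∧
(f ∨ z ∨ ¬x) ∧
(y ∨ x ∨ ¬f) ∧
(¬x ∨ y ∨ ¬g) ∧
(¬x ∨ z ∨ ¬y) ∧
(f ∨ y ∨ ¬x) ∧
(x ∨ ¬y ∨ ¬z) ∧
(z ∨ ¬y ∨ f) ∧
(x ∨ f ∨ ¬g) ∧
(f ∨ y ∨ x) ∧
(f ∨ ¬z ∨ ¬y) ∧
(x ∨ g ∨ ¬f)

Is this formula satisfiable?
No

No, the formula is not satisfiable.

No assignment of truth values to the variables can make all 20 clauses true simultaneously.

The formula is UNSAT (unsatisfiable).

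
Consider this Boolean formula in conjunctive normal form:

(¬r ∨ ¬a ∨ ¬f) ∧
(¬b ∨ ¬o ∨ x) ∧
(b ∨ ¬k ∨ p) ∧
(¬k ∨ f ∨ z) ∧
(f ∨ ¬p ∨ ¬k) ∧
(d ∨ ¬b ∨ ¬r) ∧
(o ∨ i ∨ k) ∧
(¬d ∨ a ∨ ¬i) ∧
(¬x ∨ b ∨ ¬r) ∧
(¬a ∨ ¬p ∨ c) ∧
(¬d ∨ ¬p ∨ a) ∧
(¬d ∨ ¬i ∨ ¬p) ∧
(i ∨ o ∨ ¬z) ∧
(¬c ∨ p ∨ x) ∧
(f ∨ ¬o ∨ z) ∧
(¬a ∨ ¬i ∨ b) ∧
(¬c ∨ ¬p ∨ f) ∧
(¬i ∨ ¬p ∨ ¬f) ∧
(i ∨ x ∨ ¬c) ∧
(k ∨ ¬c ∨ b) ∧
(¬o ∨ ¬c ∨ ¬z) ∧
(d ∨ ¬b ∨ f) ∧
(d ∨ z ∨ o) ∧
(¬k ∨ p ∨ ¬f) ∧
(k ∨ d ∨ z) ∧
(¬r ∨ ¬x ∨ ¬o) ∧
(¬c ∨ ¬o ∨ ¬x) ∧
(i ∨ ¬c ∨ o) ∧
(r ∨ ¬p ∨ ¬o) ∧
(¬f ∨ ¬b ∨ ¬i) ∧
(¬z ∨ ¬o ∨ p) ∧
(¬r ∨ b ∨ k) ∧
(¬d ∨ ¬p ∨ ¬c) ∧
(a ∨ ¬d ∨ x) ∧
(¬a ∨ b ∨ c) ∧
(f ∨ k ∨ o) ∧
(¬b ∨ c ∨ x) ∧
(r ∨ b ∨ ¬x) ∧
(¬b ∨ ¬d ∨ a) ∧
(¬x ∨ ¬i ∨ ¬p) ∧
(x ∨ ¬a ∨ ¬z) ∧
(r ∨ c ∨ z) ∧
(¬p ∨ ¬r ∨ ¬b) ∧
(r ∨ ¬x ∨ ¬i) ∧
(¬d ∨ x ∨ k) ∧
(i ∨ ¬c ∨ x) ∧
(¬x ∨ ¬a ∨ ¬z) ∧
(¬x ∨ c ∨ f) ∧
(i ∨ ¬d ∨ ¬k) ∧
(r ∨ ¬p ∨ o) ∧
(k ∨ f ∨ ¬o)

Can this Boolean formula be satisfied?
Yes

Yes, the formula is satisfiable.

One satisfying assignment is: k=True, f=True, b=False, i=False, o=True, a=False, x=False, d=False, p=True, z=False, c=False, r=True

Verification: With this assignment, all 51 clauses evaluate to true.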